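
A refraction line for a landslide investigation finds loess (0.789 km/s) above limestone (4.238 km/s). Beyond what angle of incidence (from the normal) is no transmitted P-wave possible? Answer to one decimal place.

10.7°

At critical incidence the refracted ray runs along the interface (θ₂ = 90°), so sin θ_c = V₁/V₂.
θ_c = arcsin(0.789/4.238) = arcsin 0.1862 = 10.73°.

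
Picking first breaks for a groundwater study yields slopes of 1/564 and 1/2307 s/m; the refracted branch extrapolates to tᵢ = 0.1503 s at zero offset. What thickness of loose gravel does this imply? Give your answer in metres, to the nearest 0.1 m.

θ_c = arcsin(564/2307) = 14.15°; cos θ_c = 0.9697.
tᵢ = 2h cos θ_c/V₁ ⇒ h = tᵢ·V₁/(2 cos θ_c) = 0.1503·564/(2·0.9697) = 43.71 m.

43.7 m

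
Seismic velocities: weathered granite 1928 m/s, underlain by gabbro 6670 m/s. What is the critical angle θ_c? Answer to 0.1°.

At critical incidence the refracted ray runs along the interface (θ₂ = 90°), so sin θ_c = V₁/V₂.
θ_c = arcsin(1928/6670) = arcsin 0.2891 = 16.80°.

16.8°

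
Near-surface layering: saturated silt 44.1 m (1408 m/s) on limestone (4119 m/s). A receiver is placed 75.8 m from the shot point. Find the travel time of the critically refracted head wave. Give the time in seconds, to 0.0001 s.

t = x/V₂ + 2h·√(V₂²−V₁²)/(V₁V₂).
√(V₂²−V₁²) = √(4119²−1408²) = 3870.9 m/s; delay term = 2·44.1·3870.9/(1408·4119) = 0.05887 s.
t = 75.8/4119 + 0.05887 = 0.07727 s.

0.0773 s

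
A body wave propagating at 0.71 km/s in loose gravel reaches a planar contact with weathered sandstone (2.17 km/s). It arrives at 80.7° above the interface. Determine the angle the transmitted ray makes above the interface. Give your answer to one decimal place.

60.4°

Angle from the normal: 90° − 80.7° = 9.3°.
sin θ₁/V₁ = sin θ₂/V₂ ⇒ sin θ₂ = 2.17·sin 9.3°/0.71 = 2.17·0.1616/0.71 = 0.4939.
θ₂ = arcsin 0.4939 = 29.60° from the normal.
From the interface: 90° − 29.60° = 60.40°.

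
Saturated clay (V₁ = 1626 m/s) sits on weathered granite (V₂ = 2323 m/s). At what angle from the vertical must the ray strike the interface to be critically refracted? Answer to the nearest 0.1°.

Critical incidence: sin θ_c = V₁/V₂ = 1626/2323 = 0.7000.
θ_c = arcsin 0.7000 = 44.42°.

44.4°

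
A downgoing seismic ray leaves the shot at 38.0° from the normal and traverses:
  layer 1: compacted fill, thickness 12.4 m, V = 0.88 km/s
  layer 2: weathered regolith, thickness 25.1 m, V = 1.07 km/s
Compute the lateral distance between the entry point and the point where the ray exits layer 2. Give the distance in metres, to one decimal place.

38.0 m

Ray parameter p = sin 38.0° / 0.88 km/s = 6.9962e-01 s/km.
Layer 1: θ = 38.00°; offset = 12.4·tan 38.00° = 9.688 m.
Layer 2: sin θ = p·1.07 = 0.7486 → θ = 48.47°; offset = 25.1·tan 48.47° = 28.339 m.
Summing the layer offsets gives 38.027 m.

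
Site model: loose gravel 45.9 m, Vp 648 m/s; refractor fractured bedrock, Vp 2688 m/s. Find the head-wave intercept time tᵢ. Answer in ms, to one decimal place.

137.5 ms

tᵢ = 2h·√(V₂²−V₁²)/(V₁V₂).
√(V₂²−V₁²) = √(2688²−648²) = 2608.7 m/s.
tᵢ = 2·45.9·2608.7/(648·2688) = 0.13749 s.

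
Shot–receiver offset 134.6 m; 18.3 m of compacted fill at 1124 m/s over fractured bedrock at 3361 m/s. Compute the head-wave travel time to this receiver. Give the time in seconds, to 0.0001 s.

0.0707 s

t = x/V₂ + 2h·√(V₂²−V₁²)/(V₁V₂).
√(V₂²−V₁²) = √(3361²−1124²) = 3167.5 m/s; delay term = 2·18.3·3167.5/(1124·3361) = 0.03069 s.
t = 134.6/3361 + 0.03069 = 0.07074 s.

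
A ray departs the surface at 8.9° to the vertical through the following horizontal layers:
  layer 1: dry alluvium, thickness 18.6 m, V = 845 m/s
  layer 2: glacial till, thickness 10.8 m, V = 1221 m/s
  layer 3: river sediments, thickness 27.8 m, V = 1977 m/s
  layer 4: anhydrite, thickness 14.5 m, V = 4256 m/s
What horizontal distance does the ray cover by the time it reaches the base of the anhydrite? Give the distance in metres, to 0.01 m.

34.21 m

p = sin θ₁/V₁ = sin 8.9°/845 = 1.8309e-04 s/m is conserved through the stack.
Layer 1: θ = 8.90°; offset = 18.6·tan 8.90° = 2.9127 m.
Layer 2: sin θ = p·1221 = 0.2236 → θ = 12.92°; offset = 10.8·tan 12.92° = 2.4770 m.
Layer 3: sin θ = p·1977 = 0.3620 → θ = 21.22°; offset = 27.8·tan 21.22° = 10.7947 m.
Layer 4: sin θ = p·4256 = 0.7792 → θ = 51.19°; offset = 14.5·tan 51.19° = 18.0279 m.
Σ offsets = 34.2123 m.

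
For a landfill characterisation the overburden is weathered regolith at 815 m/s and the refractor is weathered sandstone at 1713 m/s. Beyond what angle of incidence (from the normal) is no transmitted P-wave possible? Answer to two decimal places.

28.41°

At critical incidence the refracted ray runs along the interface (θ₂ = 90°), so sin θ_c = V₁/V₂.
θ_c = arcsin(815/1713) = arcsin 0.4758 = 28.41°.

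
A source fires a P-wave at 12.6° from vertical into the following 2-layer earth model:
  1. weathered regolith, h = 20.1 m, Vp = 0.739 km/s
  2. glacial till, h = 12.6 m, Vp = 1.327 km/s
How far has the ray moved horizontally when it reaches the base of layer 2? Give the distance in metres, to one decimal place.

9.9 m

p = sin θ₁/V₁ = sin 12.6°/0.739 = 2.9519e-01 s/km is conserved through the stack.
Layer 1: θ = 12.60°; offset = 20.1·tan 12.60° = 4.493 m.
Layer 2: sin θ = p·1.327 = 0.3917 → θ = 23.06°; offset = 12.6·tan 23.06° = 5.364 m.
Total horizontal offset = 9.857 m.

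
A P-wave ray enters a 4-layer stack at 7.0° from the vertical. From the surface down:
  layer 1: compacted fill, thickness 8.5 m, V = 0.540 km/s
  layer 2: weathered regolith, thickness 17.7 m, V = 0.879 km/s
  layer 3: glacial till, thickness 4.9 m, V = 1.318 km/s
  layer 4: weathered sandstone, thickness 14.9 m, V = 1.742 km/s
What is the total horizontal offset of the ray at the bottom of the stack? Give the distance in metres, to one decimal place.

Apply Snell's law at each interface; in layer i the horizontal offset is hᵢ·tan θᵢ.
Layer 1: θ = 7.00°; offset = 8.5·tan 7.00° = 1.044 m.
Layer 2: sin θ = 0.879·sin 7.0°/0.540 = 0.1984, θ = 11.44°; offset = 17.7·tan 11.44° = 3.582 m.
Layer 3: sin θ = 1.318·sin 7.0°/0.540 = 0.2975, θ = 17.30°; offset = 4.9·tan 17.30° = 1.527 m.
Layer 4: sin θ = 1.742·sin 7.0°/0.540 = 0.3931, θ = 23.15°; offset = 14.9·tan 23.15° = 6.371 m.
Σ offsets = 12.524 m.

12.5 m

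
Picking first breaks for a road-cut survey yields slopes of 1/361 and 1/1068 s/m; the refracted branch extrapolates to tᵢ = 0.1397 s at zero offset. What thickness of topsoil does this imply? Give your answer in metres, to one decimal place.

26.8 m

θ_c = arcsin(361/1068) = 19.76°; cos θ_c = 0.9411.
tᵢ = 2h cos θ_c/V₁ ⇒ h = tᵢ·V₁/(2 cos θ_c) = 0.1397·361/(2·0.9411) = 26.79 m.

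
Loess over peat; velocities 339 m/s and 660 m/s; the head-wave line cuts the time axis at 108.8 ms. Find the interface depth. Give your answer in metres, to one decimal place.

θ_c = arcsin(339/660) = 30.91°; cos θ_c = 0.8580.
tᵢ = 2h cos θ_c/V₁ ⇒ h = tᵢ·V₁/(2 cos θ_c) = 0.1088·339/(2·0.8580) = 21.49 m.

21.5 m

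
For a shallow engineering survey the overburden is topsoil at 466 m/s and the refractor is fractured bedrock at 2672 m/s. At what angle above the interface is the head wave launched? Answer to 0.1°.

Critical incidence: sin θ_c = V₁/V₂ = 466/2672 = 0.1744.
θ_c = arcsin 0.1744 = 10.04°.
Measured from the interface: 90° − 10.04° = 79.96°.

80.0°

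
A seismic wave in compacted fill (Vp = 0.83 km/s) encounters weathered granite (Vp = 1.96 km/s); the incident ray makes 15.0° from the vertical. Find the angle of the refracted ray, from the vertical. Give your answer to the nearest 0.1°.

37.7°

Snell's law: sin θ₂ = (V₂/V₁)·sin θ₁ = (1.96/0.83)·sin 15.0° = 0.6112.
θ₂ = sin⁻¹(0.6112) = 37.68° (from vertical).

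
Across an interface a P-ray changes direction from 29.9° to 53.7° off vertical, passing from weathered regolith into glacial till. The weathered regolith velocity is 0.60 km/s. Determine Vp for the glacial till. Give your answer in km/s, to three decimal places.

0.970 km/s

sin 29.9° = 0.4985; sin 53.7° = 0.8059.
V₂ = V₁·(sin θ₂/sin θ₁) = 0.60·(0.8059/0.4985) = 0.970 km/s.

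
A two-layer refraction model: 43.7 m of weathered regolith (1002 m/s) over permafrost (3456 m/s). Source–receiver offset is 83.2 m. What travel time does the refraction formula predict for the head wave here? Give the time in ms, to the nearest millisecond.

108 ms

t = x/V₂ + 2h·√(V₂²−V₁²)/(V₁V₂).
√(V₂²−V₁²) = √(3456²−1002²) = 3307.6 m/s; delay term = 2·43.7·3307.6/(1002·3456) = 0.08348 s.
t = 83.2/3456 + 0.08348 = 0.10755 s.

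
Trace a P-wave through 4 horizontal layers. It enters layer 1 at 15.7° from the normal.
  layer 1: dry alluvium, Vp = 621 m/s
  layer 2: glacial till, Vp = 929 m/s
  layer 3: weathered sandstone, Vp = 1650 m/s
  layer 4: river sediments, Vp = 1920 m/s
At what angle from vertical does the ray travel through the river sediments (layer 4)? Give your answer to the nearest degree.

57°

Snell's law across each interface conserves sin θ / V, so sin θ_4 = V_4·sin θ₁/V₁.
sin θ_4 = 1920 × sin 15.7° / 621 = 0.8366.
θ_4 = 56.79° from the vertical.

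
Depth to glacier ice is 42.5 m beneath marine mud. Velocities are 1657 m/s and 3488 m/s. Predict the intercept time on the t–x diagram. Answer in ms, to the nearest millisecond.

45 ms

θ_c = arcsin(V₁/V₂) = arcsin(1657/3488) = 28.36°; cos θ_c = 0.8800.
tᵢ = 2h·cos θ_c / V₁ = 2·42.5·0.8800 / 1657 = 0.04514 s.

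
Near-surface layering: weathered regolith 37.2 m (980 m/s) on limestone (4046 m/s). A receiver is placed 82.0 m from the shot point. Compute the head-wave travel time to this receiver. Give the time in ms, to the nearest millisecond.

t = x/V₂ + 2h·√(V₂²−V₁²)/(V₁V₂).
√(V₂²−V₁²) = √(4046²−980²) = 3925.5 m/s; delay term = 2·37.2·3925.5/(980·4046) = 0.07366 s.
t = 82.0/4046 + 0.07366 = 0.09392 s.

94 ms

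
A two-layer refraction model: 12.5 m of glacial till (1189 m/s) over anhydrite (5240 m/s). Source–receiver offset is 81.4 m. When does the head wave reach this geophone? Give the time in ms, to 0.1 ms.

t = x/V₂ + 2h·√(V₂²−V₁²)/(V₁V₂).
√(V₂²−V₁²) = √(5240²−1189²) = 5103.3 m/s; delay term = 2·12.5·5103.3/(1189·5240) = 0.02048 s.
t = 81.4/5240 + 0.02048 = 0.03601 s.

36.0 ms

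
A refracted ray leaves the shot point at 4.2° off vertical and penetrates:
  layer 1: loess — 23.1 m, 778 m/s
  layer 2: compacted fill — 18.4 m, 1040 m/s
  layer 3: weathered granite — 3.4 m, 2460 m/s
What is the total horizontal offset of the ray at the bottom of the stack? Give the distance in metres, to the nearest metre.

Apply Snell's law at each interface; in layer i the horizontal offset is hᵢ·tan θᵢ.
Layer 1: θ = 4.20°; offset = 23.1·tan 4.20° = 1.696 m.
Layer 2: sin θ = 1040·sin 4.2°/778 = 0.0979, θ = 5.62°; offset = 18.4·tan 5.62° = 1.810 m.
Layer 3: sin θ = 2460·sin 4.2°/778 = 0.2316, θ = 13.39°; offset = 3.4·tan 13.39° = 0.809 m.
Summing the layer offsets gives 4.316 m.

4 m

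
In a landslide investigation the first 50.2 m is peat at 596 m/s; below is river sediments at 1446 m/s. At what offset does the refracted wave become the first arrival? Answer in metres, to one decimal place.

155.6 m

θ_c = arcsin(596/1446) = 24.34°, so cos θ_c = 0.9111 and tᵢ = 2h cos θ_c/V₁ = 0.1535 s.
At crossover x/V₁ = x/V₂ + tᵢ ⇒ x = tᵢ/(1/V₁ − 1/V₂) = 0.15348/(1.6779e-03 − 6.9156e-04) = 155.62 m.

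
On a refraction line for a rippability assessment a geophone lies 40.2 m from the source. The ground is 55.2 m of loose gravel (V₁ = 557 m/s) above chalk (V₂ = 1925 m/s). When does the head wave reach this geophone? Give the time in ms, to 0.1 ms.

210.6 ms

θ_c = arcsin(V₁/V₂) = arcsin(557/1925) = 16.82°, cos θ_c = 0.9572.
Intercept time tᵢ = 2h cos θ_c / V₁ = 2·55.2·0.9572/557 = 0.18973 s.
t = x/V₂ + tᵢ = 40.2/1925 + 0.18973 = 0.21061 s.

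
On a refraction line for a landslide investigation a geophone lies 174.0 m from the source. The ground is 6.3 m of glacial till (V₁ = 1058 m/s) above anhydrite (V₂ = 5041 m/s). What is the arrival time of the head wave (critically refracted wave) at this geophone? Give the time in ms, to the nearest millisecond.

46 ms

θ_c = arcsin(V₁/V₂) = arcsin(1058/5041) = 12.12°, cos θ_c = 0.9777.
Intercept time tᵢ = 2h cos θ_c / V₁ = 2·6.3·0.9777/1058 = 0.01164 s.
t = x/V₂ + tᵢ = 174.0/5041 + 0.01164 = 0.04616 s.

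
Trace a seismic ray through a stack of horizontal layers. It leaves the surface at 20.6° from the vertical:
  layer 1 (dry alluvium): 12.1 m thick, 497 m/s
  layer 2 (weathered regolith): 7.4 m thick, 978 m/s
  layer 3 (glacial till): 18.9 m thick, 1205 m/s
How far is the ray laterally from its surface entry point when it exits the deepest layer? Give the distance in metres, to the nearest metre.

p = sin θ₁/V₁ = sin 20.6°/497 = 7.0793e-04 s/m is conserved through the stack.
Layer 1: θ = 20.60°; offset = 12.1·tan 20.60° = 4.548 m.
Layer 2: sin θ = p·978 = 0.6924 → θ = 43.82°; offset = 7.4·tan 43.82° = 7.101 m.
Layer 3: sin θ = p·1205 = 0.8531 → θ = 58.55°; offset = 18.9·tan 58.55° = 30.897 m.
Total horizontal offset = 42.546 m.

43 m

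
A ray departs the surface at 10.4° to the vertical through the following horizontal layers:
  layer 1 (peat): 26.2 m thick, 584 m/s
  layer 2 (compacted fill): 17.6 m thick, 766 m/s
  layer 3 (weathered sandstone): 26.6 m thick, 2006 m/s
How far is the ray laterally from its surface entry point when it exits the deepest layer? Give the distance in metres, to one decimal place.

p = sin θ₁/V₁ = sin 10.4°/584 = 3.0911e-04 s/m is conserved through the stack.
Layer 1: θ = 10.40°; offset = 26.2·tan 10.40° = 4.809 m.
Layer 2: sin θ = p·766 = 0.2368 → θ = 13.70°; offset = 17.6·tan 13.70° = 4.289 m.
Layer 3: sin θ = p·2006 = 0.6201 → θ = 38.32°; offset = 26.6·tan 38.32° = 21.023 m.
Summing the layer offsets gives 30.121 m.

30.1 m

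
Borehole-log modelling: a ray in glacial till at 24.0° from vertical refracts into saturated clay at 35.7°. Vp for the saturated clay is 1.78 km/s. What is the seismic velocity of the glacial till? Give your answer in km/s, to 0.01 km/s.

1.24 km/s

sin 24.0° = 0.4067; sin 35.7° = 0.5835.
V₁ = V₂·(sin θ₁/sin θ₂) = 1.78·(0.4067/0.5835) = 1.24 km/s.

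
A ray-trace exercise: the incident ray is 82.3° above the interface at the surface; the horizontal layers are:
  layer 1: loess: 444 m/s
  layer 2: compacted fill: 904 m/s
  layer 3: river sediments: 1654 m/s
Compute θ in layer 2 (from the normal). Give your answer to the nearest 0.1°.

15.8°

From the normal: θ₁ = 90° − 82.3° = 7.7°.
Snell's law across each interface conserves sin θ / V, so sin θ_2 = V_2·sin θ₁/V₁.
sin θ_2 = 904 × sin 7.7° / 444 = 0.2728.
θ_2 = arcsin 0.2728 = 15.83°.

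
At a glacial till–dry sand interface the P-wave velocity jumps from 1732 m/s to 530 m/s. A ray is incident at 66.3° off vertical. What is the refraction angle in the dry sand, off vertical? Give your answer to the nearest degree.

sin θ₁/V₁ = sin θ₂/V₂ ⇒ sin θ₂ = 530·sin 66.3°/1732 = 530·0.9157/1732 = 0.2802.
θ₂ = arcsin 0.2802 = 16.27° from the normal.

16°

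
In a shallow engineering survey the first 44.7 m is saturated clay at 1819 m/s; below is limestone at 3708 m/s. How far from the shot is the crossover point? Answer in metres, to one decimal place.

x_cross = 2h·√((V₂+V₁)/(V₂−V₁)).
(V₂+V₁)/(V₂−V₁) = (3708+1819)/(3708−1819) = 2.9259; √ = 1.7105.
x_cross = 2·44.7·1.7105 = 152.92 m.

152.9 m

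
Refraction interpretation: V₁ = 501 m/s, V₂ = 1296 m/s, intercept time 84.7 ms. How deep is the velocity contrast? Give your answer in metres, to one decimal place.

23.0 m

θ_c = arcsin(501/1296) = 22.74°; cos θ_c = 0.9223.
tᵢ = 2h cos θ_c/V₁ ⇒ h = tᵢ·V₁/(2 cos θ_c) = 0.0847·501/(2·0.9223) = 23.01 m.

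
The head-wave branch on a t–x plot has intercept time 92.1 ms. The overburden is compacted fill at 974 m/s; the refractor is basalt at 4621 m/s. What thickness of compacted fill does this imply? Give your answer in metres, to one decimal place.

45.9 m

h = tᵢ·V₁·V₂ / (2·√(V₂²−V₁²)).
√(V₂²−V₁²) = √(4621² − 974²) = 4517.2 m/s.
h = 0.0921 s × 974 × 4621 / (2 × 4517.2) = 45.88 m.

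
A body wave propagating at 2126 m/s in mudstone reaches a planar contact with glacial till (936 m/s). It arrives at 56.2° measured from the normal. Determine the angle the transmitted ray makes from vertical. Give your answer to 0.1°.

sin θ₁/V₁ = sin θ₂/V₂ ⇒ sin θ₂ = 936·sin 56.2°/2126 = 936·0.8310/2126 = 0.3659.
θ₂ = sin⁻¹(0.3659) = 21.46° (from vertical).

21.5°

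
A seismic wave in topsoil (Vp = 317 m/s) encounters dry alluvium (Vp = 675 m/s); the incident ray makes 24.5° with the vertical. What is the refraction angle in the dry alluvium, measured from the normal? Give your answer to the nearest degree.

Snell's law: sin θ₂ = (V₂/V₁)·sin θ₁ = (675/317)·sin 24.5° = 0.8830.
θ₂ = arcsin 0.8830 = 62.01° from the normal.

62°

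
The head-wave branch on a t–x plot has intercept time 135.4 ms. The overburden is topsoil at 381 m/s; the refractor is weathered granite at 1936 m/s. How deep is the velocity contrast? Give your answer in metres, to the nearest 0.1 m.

26.3 m

θ_c = arcsin(381/1936) = 11.35°; cos θ_c = 0.9804.
tᵢ = 2h cos θ_c/V₁ ⇒ h = tᵢ·V₁/(2 cos θ_c) = 0.1354·381/(2·0.9804) = 26.31 m.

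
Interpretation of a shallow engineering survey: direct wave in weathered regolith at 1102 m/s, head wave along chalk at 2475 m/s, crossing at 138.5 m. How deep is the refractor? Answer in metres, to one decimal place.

h = (x_cross/2)·√((V₂−V₁)/(V₂+V₁)).
(V₂−V₁)/(V₂+V₁) = (2475−1102)/(2475+1102) = 0.3838; √ = 0.6195.
h = (138.5/2)·0.6195 = 42.90 m.

42.9 m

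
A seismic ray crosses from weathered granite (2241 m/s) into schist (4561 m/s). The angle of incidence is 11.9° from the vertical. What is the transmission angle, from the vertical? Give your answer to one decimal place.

24.8°

sin θ₁/V₁ = sin θ₂/V₂ ⇒ sin θ₂ = 4561·sin 11.9°/2241 = 4561·0.2062/2241 = 0.4197.
θ₂ = arcsin 0.4197 = 24.81° from the normal.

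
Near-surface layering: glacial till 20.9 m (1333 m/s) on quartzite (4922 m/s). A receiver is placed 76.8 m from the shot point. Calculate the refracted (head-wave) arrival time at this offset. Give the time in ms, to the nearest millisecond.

t = x/V₂ + 2h·√(V₂²−V₁²)/(V₁V₂).
√(V₂²−V₁²) = √(4922²−1333²) = 4738.1 m/s; delay term = 2·20.9·4738.1/(1333·4922) = 0.03019 s.
t = 76.8/4922 + 0.03019 = 0.04579 s.

46 ms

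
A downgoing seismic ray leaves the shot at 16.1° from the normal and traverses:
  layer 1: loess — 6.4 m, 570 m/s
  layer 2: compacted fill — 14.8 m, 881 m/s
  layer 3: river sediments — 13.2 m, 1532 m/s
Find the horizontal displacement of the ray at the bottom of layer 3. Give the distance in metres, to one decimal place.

p = sin θ₁/V₁ = sin 16.1°/570 = 4.8652e-04 s/m is conserved through the stack.
Layer 1: θ = 16.10°; offset = 6.4·tan 16.10° = 1.847 m.
Layer 2: sin θ = p·881 = 0.4286 → θ = 25.38°; offset = 14.8·tan 25.38° = 7.021 m.
Layer 3: sin θ = p·1532 = 0.7453 → θ = 48.19°; offset = 13.2·tan 48.19° = 14.758 m.
Total horizontal offset = 23.626 m.

23.6 m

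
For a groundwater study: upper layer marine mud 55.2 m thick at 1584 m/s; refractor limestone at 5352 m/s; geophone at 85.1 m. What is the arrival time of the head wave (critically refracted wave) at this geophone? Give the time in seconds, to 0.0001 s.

0.0825 s

θ_c = arcsin(V₁/V₂) = arcsin(1584/5352) = 17.22°, cos θ_c = 0.9552.
Intercept time tᵢ = 2h cos θ_c / V₁ = 2·55.2·0.9552/1584 = 0.06657 s.
t = x/V₂ + tᵢ = 85.1/5352 + 0.06657 = 0.08248 s.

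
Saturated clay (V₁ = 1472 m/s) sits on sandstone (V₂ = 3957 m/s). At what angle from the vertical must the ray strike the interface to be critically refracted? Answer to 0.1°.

At critical incidence the refracted ray runs along the interface (θ₂ = 90°), so sin θ_c = V₁/V₂.
θ_c = arcsin(1472/3957) = arcsin 0.3720 = 21.84°.

21.8°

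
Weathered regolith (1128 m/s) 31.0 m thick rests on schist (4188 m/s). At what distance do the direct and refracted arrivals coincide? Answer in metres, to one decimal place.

x_cross = 2h·√((V₂+V₁)/(V₂−V₁)).
(V₂+V₁)/(V₂−V₁) = (4188+1128)/(4188−1128) = 1.7373; √ = 1.3180.
x_cross = 2·31.0·1.3180 = 81.72 m.

81.7 m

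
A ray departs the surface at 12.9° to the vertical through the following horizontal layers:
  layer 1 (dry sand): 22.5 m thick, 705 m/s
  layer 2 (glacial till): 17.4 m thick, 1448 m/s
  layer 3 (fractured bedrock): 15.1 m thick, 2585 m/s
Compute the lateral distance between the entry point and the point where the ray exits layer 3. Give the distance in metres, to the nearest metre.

36 m

Ray parameter p = sin 12.9° / 705 m/s = 3.1667e-04 s/m.
Layer 1: θ = 12.90°; offset = 22.5·tan 12.90° = 5.153 m.
Layer 2: sin θ = p·1448 = 0.4585 → θ = 27.29°; offset = 17.4·tan 27.29° = 8.978 m.
Layer 3: sin θ = p·2585 = 0.8186 → θ = 54.94°; offset = 15.1·tan 54.94° = 21.520 m.
Σ offsets = 35.651 m.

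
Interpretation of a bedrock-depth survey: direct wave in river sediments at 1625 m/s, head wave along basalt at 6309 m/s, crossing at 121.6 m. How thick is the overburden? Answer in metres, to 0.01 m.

46.72 m

x_cross = 2h·√((V₂+V₁)/(V₂−V₁)) → h = x_cross / (2·√((V₂+V₁)/(V₂−V₁))).
√((V₂+V₁)/(V₂−V₁)) = √((6309+1625)/(6309−1625)) = 1.3015.
h = 121.6 / (2·1.3015) = 46.72 m.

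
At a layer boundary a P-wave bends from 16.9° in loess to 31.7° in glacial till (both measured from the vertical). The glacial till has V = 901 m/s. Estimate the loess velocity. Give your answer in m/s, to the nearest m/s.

Snell's law: sin 16.9°/V₁ = sin 31.7°/V₂.
V₁ = V₂·sin 16.9°/sin 31.7° = 901 × 0.5532 = 498.45 m/s.

498 m/s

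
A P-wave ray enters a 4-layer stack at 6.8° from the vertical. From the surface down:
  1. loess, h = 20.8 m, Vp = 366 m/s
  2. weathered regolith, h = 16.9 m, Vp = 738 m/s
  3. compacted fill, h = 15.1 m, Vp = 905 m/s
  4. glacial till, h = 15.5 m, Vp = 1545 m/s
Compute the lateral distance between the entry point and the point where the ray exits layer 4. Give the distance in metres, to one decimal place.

Apply Snell's law at each interface; in layer i the horizontal offset is hᵢ·tan θᵢ.
Layer 1: θ = 6.80°; offset = 20.8·tan 6.80° = 2.480 m.
Layer 2: sin θ = 738·sin 6.8°/366 = 0.2387, θ = 13.81°; offset = 16.9·tan 13.81° = 4.155 m.
Layer 3: sin θ = 905·sin 6.8°/366 = 0.2928, θ = 17.02°; offset = 15.1·tan 17.02° = 4.623 m.
Layer 4: sin θ = 1545·sin 6.8°/366 = 0.4998, θ = 29.99°; offset = 15.5·tan 29.99° = 8.945 m.
Total horizontal offset = 20.203 m.

20.2 m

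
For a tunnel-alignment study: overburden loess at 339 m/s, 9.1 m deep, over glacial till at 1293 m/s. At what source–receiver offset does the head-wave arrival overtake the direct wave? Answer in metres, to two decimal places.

x_cross = 2h·√((V₂+V₁)/(V₂−V₁)).
(V₂+V₁)/(V₂−V₁) = (1293+339)/(1293−339) = 1.7107; √ = 1.3079.
x_cross = 2·9.1·1.3079 = 23.80 m.

23.80 m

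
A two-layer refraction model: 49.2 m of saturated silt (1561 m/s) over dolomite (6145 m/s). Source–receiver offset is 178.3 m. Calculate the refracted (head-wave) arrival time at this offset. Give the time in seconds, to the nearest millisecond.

0.090 s

θ_c = arcsin(V₁/V₂) = arcsin(1561/6145) = 14.72°, cos θ_c = 0.9672.
Intercept time tᵢ = 2h cos θ_c / V₁ = 2·49.2·0.9672/1561 = 0.06097 s.
t = x/V₂ + tᵢ = 178.3/6145 + 0.06097 = 0.08998 s.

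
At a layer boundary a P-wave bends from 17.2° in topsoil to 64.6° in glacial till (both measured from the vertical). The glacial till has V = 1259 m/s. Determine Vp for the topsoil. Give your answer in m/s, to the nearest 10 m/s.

sin 17.2° = 0.2957; sin 64.6° = 0.9033.
V₁ = V₂·(sin θ₁/sin θ₂) = 1259·(0.2957/0.9033) = 412.14 m/s.

410 m/s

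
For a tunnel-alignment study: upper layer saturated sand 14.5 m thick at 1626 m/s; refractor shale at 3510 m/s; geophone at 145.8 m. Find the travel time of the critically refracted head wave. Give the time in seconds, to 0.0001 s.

0.0573 s

t = x/V₂ + 2h·√(V₂²−V₁²)/(V₁V₂).
√(V₂²−V₁²) = √(3510²−1626²) = 3110.7 m/s; delay term = 2·14.5·3110.7/(1626·3510) = 0.01581 s.
t = 145.8/3510 + 0.01581 = 0.05734 s.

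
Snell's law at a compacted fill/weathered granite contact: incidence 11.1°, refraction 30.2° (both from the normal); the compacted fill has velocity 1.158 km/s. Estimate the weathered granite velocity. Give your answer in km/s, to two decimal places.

3.03 km/s

Snell's law: sin 11.1°/V₁ = sin 30.2°/V₂.
V₂ = V₁·sin 30.2°/sin 11.1° = 1.158 × 2.6128 = 3.03 km/s.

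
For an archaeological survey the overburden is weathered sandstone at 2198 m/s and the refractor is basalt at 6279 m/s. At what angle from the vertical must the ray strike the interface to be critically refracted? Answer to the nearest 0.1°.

20.5°

Critical incidence: sin θ_c = V₁/V₂ = 2198/6279 = 0.3501.
θ_c = arcsin 0.3501 = 20.49°.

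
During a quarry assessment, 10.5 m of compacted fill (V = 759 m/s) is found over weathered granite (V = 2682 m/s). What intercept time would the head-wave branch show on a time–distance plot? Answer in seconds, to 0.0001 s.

0.0265 s

θ_c = arcsin(V₁/V₂) = arcsin(759/2682) = 16.44°; cos θ_c = 0.9591.
tᵢ = 2h·cos θ_c / V₁ = 2·10.5·0.9591 / 759 = 0.02654 s.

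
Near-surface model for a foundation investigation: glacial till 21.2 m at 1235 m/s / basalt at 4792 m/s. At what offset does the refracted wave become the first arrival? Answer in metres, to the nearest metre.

55 m

θ_c = arcsin(1235/4792) = 14.93°, so cos θ_c = 0.9662 and tᵢ = 2h cos θ_c/V₁ = 0.0332 s.
At crossover x/V₁ = x/V₂ + tᵢ ⇒ x = tᵢ/(1/V₁ − 1/V₂) = 0.03317/(8.0972e-04 − 2.0868e-04) = 55.19 m.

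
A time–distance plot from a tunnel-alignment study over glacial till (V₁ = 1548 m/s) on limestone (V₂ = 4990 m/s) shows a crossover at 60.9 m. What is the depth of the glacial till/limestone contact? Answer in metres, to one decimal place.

22.1 m

h = (x_cross/2)·√((V₂−V₁)/(V₂+V₁)).
(V₂−V₁)/(V₂+V₁) = (4990−1548)/(4990+1548) = 0.5265; √ = 0.7256.
h = (60.9/2)·0.7256 = 22.09 m.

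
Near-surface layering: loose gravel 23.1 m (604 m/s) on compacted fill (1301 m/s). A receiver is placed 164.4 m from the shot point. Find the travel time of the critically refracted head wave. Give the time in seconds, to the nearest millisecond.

t = x/V₂ + 2h·√(V₂²−V₁²)/(V₁V₂).
√(V₂²−V₁²) = √(1301²−604²) = 1152.3 m/s; delay term = 2·23.1·1152.3/(604·1301) = 0.06775 s.
t = 164.4/1301 + 0.06775 = 0.19411 s.

0.194 s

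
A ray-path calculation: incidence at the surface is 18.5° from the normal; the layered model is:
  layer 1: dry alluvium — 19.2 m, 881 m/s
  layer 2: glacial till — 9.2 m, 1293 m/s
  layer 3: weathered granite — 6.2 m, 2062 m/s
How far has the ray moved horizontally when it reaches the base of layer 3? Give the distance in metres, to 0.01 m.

Ray parameter p = sin 18.5° / 881 m/s = 3.6016e-04 s/m.
Layer 1: θ = 18.50°; offset = 19.2·tan 18.50° = 6.4242 m.
Layer 2: sin θ = p·1293 = 0.4657 → θ = 27.76°; offset = 9.2·tan 27.76° = 4.8414 m.
Layer 3: sin θ = p·2062 = 0.7427 → θ = 47.96°; offset = 6.2·tan 47.96° = 6.8757 m.
Σ offsets = 18.1414 m.

18.14 m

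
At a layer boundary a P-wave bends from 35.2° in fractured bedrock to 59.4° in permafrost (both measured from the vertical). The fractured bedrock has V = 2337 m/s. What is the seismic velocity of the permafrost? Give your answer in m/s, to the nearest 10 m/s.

Snell's law: sin 35.2°/V₁ = sin 59.4°/V₂.
V₂ = V₁·sin 59.4°/sin 35.2° = 2337 × 1.4932 = 3489.66 m/s.

3490 m/s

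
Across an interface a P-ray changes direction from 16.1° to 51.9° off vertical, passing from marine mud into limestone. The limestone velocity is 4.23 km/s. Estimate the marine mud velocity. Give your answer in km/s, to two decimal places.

1.49 km/s

sin 16.1° = 0.2773; sin 51.9° = 0.7869.
V₁ = V₂·(sin θ₁/sin θ₂) = 4.23·(0.2773/0.7869) = 1.49 km/s.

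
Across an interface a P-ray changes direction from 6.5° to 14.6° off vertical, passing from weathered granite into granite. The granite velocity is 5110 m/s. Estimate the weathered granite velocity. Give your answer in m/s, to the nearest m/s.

2295 m/s

sin 6.5° = 0.1132; sin 14.6° = 0.2521.
V₁ = V₂·(sin θ₁/sin θ₂) = 5110·(0.1132/0.2521) = 2294.88 m/s.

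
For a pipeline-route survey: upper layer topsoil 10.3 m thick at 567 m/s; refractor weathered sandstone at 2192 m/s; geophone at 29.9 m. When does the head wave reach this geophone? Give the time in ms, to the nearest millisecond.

49 ms

θ_c = arcsin(V₁/V₂) = arcsin(567/2192) = 14.99°, cos θ_c = 0.9660.
Intercept time tᵢ = 2h cos θ_c / V₁ = 2·10.3·0.9660/567 = 0.03510 s.
t = x/V₂ + tᵢ = 29.9/2192 + 0.03510 = 0.04874 s.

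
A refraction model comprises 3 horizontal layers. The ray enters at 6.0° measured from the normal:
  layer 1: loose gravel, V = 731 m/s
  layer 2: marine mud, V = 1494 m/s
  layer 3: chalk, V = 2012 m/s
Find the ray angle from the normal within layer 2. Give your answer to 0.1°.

12.3°

Snell's law across each interface conserves sin θ / V, so sin θ_2 = V_2·sin θ₁/V₁.
sin θ_2 = 1494 × sin 6.0° / 731 = 0.2136.
θ_2 = 12.34° from the vertical.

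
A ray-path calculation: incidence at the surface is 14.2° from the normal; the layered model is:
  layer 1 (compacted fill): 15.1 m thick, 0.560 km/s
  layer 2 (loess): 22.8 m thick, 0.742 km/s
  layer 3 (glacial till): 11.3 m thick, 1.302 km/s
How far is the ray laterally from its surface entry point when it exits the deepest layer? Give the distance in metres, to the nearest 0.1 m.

19.5 m

Apply Snell's law at each interface; in layer i the horizontal offset is hᵢ·tan θᵢ.
Layer 1: θ = 14.20°; offset = 15.1·tan 14.20° = 3.821 m.
Layer 2: sin θ = 0.742·sin 14.2°/0.560 = 0.3250, θ = 18.97°; offset = 22.8·tan 18.97° = 7.836 m.
Layer 3: sin θ = 1.302·sin 14.2°/0.560 = 0.5703, θ = 34.77°; offset = 11.3·tan 34.77° = 7.846 m.
Σ offsets = 19.503 m.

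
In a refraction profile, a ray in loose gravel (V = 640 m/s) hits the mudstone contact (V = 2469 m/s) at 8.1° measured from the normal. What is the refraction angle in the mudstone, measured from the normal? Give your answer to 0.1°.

32.9°

sin θ₁/V₁ = sin θ₂/V₂ ⇒ sin θ₂ = 2469·sin 8.1°/640 = 2469·0.1409/640 = 0.5436.
θ₂ = arcsin 0.5436 = 32.93° from the normal.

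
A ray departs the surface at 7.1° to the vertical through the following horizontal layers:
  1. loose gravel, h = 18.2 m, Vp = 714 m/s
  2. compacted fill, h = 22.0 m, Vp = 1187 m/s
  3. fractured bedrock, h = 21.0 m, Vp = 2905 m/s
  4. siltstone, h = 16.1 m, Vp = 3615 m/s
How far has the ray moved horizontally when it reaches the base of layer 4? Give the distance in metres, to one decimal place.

Apply Snell's law at each interface; in layer i the horizontal offset is hᵢ·tan θᵢ.
Layer 1: θ = 7.10°; offset = 18.2·tan 7.10° = 2.267 m.
Layer 2: sin θ = 1187·sin 7.1°/714 = 0.2055, θ = 11.86°; offset = 22.0·tan 11.86° = 4.619 m.
Layer 3: sin θ = 2905·sin 7.1°/714 = 0.5029, θ = 30.19°; offset = 21.0·tan 30.19° = 12.218 m.
Layer 4: sin θ = 3615·sin 7.1°/714 = 0.6258, θ = 38.74°; offset = 16.1·tan 38.74° = 12.917 m.
Σ offsets = 32.021 m.

32.0 m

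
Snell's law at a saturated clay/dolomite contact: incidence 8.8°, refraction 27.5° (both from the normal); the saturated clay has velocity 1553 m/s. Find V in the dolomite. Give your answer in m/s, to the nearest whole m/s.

4687 m/s

sin 8.8° = 0.1530; sin 27.5° = 0.4617.
V₂ = V₁·(sin θ₂/sin θ₁) = 1553·(0.4617/0.1530) = 4687.33 m/s.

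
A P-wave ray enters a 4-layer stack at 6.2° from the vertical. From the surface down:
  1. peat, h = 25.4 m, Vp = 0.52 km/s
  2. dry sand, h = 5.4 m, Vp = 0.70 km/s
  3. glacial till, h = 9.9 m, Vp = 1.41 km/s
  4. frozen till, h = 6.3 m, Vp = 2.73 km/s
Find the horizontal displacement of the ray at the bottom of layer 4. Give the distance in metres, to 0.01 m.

Ray parameter p = sin 6.2° / 0.52 km/s = 2.0769e-01 s/km.
Layer 1: θ = 6.20°; offset = 25.4·tan 6.20° = 2.7593 m.
Layer 2: sin θ = p·0.70 = 0.1454 → θ = 8.36°; offset = 5.4·tan 8.36° = 0.7935 m.
Layer 3: sin θ = p·1.41 = 0.2928 → θ = 17.03°; offset = 9.9·tan 17.03° = 3.0321 m.
Layer 4: sin θ = p·2.73 = 0.5670 → θ = 34.54°; offset = 6.3·tan 34.54° = 4.3365 m.
Total horizontal offset = 10.9214 m.

10.92 m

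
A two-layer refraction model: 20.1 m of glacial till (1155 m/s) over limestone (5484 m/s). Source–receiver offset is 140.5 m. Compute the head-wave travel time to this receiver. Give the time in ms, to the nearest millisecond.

60 ms

θ_c = arcsin(V₁/V₂) = arcsin(1155/5484) = 12.16°, cos θ_c = 0.9776.
Intercept time tᵢ = 2h cos θ_c / V₁ = 2·20.1·0.9776/1155 = 0.03402 s.
t = x/V₂ + tᵢ = 140.5/5484 + 0.03402 = 0.05964 s.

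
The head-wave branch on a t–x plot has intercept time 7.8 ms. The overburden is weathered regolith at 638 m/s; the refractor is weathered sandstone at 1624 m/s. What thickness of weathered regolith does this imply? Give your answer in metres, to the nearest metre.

θ_c = arcsin(638/1624) = 23.13°; cos θ_c = 0.9196.
tᵢ = 2h cos θ_c/V₁ ⇒ h = tᵢ·V₁/(2 cos θ_c) = 0.0078·638/(2·0.9196) = 2.71 m.

3 m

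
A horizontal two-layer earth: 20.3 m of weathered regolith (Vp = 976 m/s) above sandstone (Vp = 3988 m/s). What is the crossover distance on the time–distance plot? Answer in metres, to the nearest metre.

θ_c = arcsin(976/3988) = 14.17°, so cos θ_c = 0.9696 and tᵢ = 2h cos θ_c/V₁ = 0.0403 s.
At crossover x/V₁ = x/V₂ + tᵢ ⇒ x = tᵢ/(1/V₁ − 1/V₂) = 0.04033/(1.0246e-03 − 2.5075e-04) = 52.12 m.

52 m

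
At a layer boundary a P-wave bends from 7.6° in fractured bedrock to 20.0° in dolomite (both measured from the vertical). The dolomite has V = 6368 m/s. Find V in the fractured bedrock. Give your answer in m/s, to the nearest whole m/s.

2462 m/s

Snell's law: sin 7.6°/V₁ = sin 20.0°/V₂.
V₁ = V₂·sin 7.6°/sin 20.0° = 6368 × 0.3867 = 2462.45 m/s.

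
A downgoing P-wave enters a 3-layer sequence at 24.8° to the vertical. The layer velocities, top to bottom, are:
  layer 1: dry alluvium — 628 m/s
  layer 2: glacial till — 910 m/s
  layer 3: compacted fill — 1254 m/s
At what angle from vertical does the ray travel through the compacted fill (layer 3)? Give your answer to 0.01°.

56.88°

Ray parameter p = sin 24.8° / 628 = 6.6792e-04 s/m.
sin θ_3 = p·V_3 = 6.6792e-04 × 1254 = 0.8376.
θ_3 = 56.88° from the vertical.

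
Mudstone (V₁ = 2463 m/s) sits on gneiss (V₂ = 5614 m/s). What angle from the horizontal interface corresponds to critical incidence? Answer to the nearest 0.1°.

64.0°

Critical incidence: sin θ_c = V₁/V₂ = 2463/5614 = 0.4387.
θ_c = arcsin 0.4387 = 26.02°.
Measured from the interface: 90° − 26.02° = 63.98°.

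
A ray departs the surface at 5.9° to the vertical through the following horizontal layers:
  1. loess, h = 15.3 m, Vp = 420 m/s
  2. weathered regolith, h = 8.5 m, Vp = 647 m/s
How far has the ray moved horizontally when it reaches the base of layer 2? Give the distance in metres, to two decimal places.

Apply Snell's law at each interface; in layer i the horizontal offset is hᵢ·tan θᵢ.
Layer 1: θ = 5.90°; offset = 15.3·tan 5.90° = 1.5811 m.
Layer 2: sin θ = 647·sin 5.9°/420 = 0.1583, θ = 9.11°; offset = 8.5·tan 9.11° = 1.3632 m.
Summing the layer offsets gives 2.9443 m.

2.94 m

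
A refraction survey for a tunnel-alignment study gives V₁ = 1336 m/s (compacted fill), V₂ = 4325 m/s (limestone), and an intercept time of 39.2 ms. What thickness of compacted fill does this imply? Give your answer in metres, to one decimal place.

h = tᵢ·V₁·V₂ / (2·√(V₂²−V₁²)).
√(V₂²−V₁²) = √(4325² − 1336²) = 4113.5 m/s.
h = 0.0392 s × 1336 × 4325 / (2 × 4113.5) = 27.53 m.

27.5 m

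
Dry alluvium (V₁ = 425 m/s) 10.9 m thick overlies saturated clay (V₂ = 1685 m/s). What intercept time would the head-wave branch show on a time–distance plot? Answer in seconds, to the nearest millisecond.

tᵢ = 2h·√(V₂²−V₁²)/(V₁V₂).
√(V₂²−V₁²) = √(1685²−425²) = 1630.5 m/s.
tᵢ = 2·10.9·1630.5/(425·1685) = 0.04964 s.

0.050 s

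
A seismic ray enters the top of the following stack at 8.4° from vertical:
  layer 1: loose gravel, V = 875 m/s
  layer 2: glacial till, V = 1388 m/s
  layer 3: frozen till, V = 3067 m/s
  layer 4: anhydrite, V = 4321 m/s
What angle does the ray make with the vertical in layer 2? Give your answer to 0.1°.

Ray parameter p = sin 8.4° / 875 = 1.6695e-04 s/m.
sin θ_2 = p·V_2 = 1.6695e-04 × 1388 = 0.2317.
θ_2 = 13.40° from the vertical.

13.4°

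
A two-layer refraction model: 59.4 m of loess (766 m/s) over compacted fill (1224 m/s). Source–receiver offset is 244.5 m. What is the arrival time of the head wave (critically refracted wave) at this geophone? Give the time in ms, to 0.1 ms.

t = x/V₂ + 2h·√(V₂²−V₁²)/(V₁V₂).
√(V₂²−V₁²) = √(1224²−766²) = 954.7 m/s; delay term = 2·59.4·954.7/(766·1224) = 0.12097 s.
t = 244.5/1224 + 0.12097 = 0.32072 s.

320.7 ms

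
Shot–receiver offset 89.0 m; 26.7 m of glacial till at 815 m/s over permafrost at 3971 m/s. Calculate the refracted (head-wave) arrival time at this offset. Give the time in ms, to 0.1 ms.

86.5 ms

θ_c = arcsin(V₁/V₂) = arcsin(815/3971) = 11.84°, cos θ_c = 0.9787.
Intercept time tᵢ = 2h cos θ_c / V₁ = 2·26.7·0.9787/815 = 0.06413 s.
t = x/V₂ + tᵢ = 89.0/3971 + 0.06413 = 0.08654 s.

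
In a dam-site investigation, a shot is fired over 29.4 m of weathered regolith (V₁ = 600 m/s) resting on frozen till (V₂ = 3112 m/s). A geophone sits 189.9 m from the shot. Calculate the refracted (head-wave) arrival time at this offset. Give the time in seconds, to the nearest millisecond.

θ_c = arcsin(V₁/V₂) = arcsin(600/3112) = 11.12°, cos θ_c = 0.9812.
Intercept time tᵢ = 2h cos θ_c / V₁ = 2·29.4·0.9812/600 = 0.09616 s.
t = x/V₂ + tᵢ = 189.9/3112 + 0.09616 = 0.15718 s.

0.157 s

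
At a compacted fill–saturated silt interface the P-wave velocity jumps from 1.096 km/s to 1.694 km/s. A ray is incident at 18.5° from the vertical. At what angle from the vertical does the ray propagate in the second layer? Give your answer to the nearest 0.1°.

29.4°

Snell's law: sin θ₂ = (V₂/V₁)·sin θ₁ = (1.694/1.096)·sin 18.5° = 0.4904.
θ₂ = arcsin 0.4904 = 29.37° from the normal.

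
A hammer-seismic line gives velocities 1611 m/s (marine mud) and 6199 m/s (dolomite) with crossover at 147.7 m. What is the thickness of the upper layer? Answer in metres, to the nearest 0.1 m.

56.6 m

x_cross = 2h·√((V₂+V₁)/(V₂−V₁)) → h = x_cross / (2·√((V₂+V₁)/(V₂−V₁))).
√((V₂+V₁)/(V₂−V₁)) = √((6199+1611)/(6199−1611)) = 1.3047.
h = 147.7 / (2·1.3047) = 56.60 m.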